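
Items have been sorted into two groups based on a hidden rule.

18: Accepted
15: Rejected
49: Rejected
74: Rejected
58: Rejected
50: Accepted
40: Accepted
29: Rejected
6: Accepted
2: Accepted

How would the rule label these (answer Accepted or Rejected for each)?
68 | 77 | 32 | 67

Rejected, Rejected, Accepted, Rejected

'Accepted' ⟺ even AND at most 50.
68 → 68 is even, 68 > 50 → Rejected. 77 → 77 is odd, 77 > 50 → Rejected. 32 → 32 is even, 32 ≤ 50 → Accepted. 67 → 67 is odd, 67 > 50 → Rejected.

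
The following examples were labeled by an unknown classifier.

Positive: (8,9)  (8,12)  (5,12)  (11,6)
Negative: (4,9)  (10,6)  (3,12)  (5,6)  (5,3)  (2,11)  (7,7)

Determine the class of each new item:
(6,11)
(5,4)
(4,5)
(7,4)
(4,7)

Positive, Negative, Negative, Negative, Negative

All 'Positive' examples share one property — sum ≥ 17 — and every 'Negative' example lacks it.
(6,11) → 6+11 = 17 → Positive. (5,4) → 5+4 = 9 → Negative. (4,5) → 4+5 = 9 → Negative. (7,4) → 7+4 = 11 → Negative. (4,7) → 4+7 = 11 → Negative.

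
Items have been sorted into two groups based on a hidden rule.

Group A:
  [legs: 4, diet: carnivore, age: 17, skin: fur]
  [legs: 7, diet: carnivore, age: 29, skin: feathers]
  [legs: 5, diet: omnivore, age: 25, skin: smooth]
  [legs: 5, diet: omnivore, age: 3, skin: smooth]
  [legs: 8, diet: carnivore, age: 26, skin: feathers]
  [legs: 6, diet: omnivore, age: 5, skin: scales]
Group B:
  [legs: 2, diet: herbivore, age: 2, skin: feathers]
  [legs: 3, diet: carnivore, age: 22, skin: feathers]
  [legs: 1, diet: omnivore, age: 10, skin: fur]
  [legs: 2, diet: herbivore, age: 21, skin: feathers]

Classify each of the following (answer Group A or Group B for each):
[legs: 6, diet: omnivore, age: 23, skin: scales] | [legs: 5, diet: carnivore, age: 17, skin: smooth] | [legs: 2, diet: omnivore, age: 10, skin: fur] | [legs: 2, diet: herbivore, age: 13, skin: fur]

Group A, Group A, Group B, Group B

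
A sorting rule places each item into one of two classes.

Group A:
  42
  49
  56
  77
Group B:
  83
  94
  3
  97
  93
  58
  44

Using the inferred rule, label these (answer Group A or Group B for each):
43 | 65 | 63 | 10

The simplest hypothesis consistent with all the labels is: multiple of 7.
43 — 43 = 7·6 + 1, hence Group B. 65 — 65 = 7·9 + 2, hence Group B. 63 — 63 = 7·9, hence Group A. 10 — 10 = 7·1 + 3, hence Group B.

Group B, Group B, Group A, Group B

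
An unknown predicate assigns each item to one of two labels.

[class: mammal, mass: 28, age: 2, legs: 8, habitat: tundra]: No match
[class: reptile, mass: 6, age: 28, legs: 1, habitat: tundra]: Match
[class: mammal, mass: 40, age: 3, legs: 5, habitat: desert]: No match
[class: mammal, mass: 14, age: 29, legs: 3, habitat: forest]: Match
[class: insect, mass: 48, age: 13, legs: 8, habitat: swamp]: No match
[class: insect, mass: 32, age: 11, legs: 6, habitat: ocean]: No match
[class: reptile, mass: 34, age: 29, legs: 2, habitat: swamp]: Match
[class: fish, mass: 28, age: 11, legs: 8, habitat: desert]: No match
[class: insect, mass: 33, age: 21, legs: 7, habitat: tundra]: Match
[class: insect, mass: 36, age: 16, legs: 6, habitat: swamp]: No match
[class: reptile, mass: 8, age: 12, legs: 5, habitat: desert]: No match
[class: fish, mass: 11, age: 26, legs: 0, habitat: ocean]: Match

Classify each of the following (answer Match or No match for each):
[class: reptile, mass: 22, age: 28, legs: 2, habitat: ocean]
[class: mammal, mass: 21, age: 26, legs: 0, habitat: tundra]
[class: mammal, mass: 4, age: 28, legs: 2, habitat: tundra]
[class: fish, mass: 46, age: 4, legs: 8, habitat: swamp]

Every 'Match' example satisfies: age ≥ 21. None of the 'No match' examples do.
[class: reptile, mass: 22, age: 28, legs: 2, habitat: ocean] — age = 28, hence Match.
[class: mammal, mass: 21, age: 26, legs: 0, habitat: tundra] — age = 26, hence Match.
[class: mammal, mass: 4, age: 28, legs: 2, habitat: tundra] — age = 28, hence Match.
[class: fish, mass: 46, age: 4, legs: 8, habitat: swamp] — age = 4, hence No match.

Match, Match, Match, No match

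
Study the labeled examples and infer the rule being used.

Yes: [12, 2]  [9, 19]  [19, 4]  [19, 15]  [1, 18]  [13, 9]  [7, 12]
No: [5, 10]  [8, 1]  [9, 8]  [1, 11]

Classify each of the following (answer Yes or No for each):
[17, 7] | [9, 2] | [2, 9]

Every 'Yes' example satisfies: max ≥ 12. None of the 'No' examples do.
[17, 7]: max 17, checks out → Yes. [9, 2]: max 9, does not fit → No. [2, 9]: max 9, does not fit → No.

Yes, No, No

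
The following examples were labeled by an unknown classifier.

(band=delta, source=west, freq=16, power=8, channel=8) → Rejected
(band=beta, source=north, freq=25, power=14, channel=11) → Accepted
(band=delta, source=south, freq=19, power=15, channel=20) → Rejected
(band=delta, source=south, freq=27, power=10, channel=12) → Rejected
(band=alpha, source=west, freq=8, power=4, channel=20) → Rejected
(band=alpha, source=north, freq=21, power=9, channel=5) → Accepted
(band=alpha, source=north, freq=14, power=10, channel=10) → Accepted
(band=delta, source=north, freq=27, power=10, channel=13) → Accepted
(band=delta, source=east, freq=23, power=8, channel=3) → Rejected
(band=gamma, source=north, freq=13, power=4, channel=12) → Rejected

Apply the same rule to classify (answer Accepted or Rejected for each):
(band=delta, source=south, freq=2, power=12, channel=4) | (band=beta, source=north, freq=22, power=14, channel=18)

Rejected, Accepted

Every 'Accepted' example satisfies: source is north AND freq ≥ 14. None of the 'Rejected' examples do.
(band=delta, source=south, freq=2, power=12, channel=4) → source is south, freq = 2 → Rejected. (band=beta, source=north, freq=22, power=14, channel=18) → source is north, freq = 22 → Accepted.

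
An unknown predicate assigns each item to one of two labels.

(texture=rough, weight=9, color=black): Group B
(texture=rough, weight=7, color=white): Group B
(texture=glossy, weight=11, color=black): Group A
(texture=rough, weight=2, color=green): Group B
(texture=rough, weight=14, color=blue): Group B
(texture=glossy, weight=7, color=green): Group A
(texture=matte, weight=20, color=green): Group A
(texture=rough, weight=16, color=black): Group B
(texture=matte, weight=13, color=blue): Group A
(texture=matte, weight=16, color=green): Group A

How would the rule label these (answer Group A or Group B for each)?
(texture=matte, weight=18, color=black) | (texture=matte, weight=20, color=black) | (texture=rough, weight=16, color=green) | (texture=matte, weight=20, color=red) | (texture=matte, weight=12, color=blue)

The distinguishing property — texture is not rough — holds for all the 'Group A' cases and none of the 'Group B' cases.

Group A, Group A, Group B, Group A, Group A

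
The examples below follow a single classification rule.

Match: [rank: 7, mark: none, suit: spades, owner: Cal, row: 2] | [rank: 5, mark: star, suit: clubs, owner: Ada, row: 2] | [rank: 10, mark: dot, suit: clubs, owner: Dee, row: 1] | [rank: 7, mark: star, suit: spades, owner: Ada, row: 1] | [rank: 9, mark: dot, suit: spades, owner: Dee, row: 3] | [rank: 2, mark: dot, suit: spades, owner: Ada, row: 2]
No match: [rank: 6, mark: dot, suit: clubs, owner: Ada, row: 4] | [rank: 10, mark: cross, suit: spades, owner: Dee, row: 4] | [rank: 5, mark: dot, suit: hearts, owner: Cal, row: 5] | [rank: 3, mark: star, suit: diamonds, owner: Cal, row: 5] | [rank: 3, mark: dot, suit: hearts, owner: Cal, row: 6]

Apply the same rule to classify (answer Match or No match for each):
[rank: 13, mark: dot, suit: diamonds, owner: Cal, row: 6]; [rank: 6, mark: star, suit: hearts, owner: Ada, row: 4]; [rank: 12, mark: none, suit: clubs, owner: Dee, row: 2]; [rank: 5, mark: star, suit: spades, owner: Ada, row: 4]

'Match' ⟺ row ≤ 3.
[rank: 13, mark: dot, suit: diamonds, owner: Cal, row: 6] → row = 6 → No match.
[rank: 6, mark: star, suit: hearts, owner: Ada, row: 4] → row = 4 → No match.
[rank: 12, mark: none, suit: clubs, owner: Dee, row: 2] → row = 2 → Match.
[rank: 5, mark: star, suit: spades, owner: Ada, row: 4] → row = 4 → No match.

No match, No match, Match, No match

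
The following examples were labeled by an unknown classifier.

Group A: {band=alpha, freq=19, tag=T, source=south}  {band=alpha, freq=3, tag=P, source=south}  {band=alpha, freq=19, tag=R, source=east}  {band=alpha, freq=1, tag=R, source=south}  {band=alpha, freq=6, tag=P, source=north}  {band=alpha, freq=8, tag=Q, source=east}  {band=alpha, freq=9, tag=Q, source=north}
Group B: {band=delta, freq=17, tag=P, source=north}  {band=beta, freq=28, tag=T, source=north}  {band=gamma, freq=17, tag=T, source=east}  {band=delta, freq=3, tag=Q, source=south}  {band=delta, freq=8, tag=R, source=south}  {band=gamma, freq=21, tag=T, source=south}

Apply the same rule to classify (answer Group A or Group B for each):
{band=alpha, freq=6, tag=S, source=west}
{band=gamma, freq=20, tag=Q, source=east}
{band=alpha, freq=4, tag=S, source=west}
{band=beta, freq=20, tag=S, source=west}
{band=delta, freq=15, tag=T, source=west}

The common property of the 'Group A' items is: band is alpha. No 'Group B' item has it.
{band=alpha, freq=6, tag=S, source=west}: Group A (band is alpha).
{band=gamma, freq=20, tag=Q, source=east}: Group B (band is gamma).
{band=alpha, freq=4, tag=S, source=west}: Group A (band is alpha).
{band=beta, freq=20, tag=S, source=west}: Group B (band is beta).
{band=delta, freq=15, tag=T, source=west}: Group B (band is delta).

Group A, Group B, Group A, Group B, Group B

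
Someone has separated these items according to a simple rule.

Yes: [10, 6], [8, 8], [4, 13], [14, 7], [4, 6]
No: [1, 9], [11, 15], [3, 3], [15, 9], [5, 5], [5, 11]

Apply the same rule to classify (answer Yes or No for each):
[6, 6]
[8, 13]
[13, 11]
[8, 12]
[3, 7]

Yes, Yes, No, Yes, No

Rule: first is even. This holds for each 'Yes' example and fails for each 'No' one.
[6, 6] — first 6, hence Yes.
[8, 13] — first 8, hence Yes.
[13, 11] — first 13, hence No.
[8, 12] — first 8, hence Yes.
[3, 7] — first 3, hence No.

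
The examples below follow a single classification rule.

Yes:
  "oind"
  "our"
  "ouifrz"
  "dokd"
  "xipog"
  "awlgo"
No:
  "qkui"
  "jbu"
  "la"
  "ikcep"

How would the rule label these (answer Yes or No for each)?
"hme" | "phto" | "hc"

Checking candidate rules against both groups, what survives is: contains 'o'.
"hme" — no 'o', hence No.
"phto" — has 'o', hence Yes.
"hc" — no 'o', hence No.

No, Yes, No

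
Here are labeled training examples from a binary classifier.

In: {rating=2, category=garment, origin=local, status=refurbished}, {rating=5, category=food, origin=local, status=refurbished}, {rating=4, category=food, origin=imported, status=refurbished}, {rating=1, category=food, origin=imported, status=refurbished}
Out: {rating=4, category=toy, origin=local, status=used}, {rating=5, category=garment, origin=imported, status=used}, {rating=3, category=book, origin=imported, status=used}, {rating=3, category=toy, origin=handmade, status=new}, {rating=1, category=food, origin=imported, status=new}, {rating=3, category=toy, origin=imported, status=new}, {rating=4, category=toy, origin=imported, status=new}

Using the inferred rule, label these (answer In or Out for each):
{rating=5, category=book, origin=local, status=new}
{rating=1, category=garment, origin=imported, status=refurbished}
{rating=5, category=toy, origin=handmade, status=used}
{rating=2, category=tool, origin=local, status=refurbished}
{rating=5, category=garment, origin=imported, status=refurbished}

Looking at the examples, the only property every 'In' case has and every 'Out' case lacks is: status is refurbished.

Out, In, Out, In, In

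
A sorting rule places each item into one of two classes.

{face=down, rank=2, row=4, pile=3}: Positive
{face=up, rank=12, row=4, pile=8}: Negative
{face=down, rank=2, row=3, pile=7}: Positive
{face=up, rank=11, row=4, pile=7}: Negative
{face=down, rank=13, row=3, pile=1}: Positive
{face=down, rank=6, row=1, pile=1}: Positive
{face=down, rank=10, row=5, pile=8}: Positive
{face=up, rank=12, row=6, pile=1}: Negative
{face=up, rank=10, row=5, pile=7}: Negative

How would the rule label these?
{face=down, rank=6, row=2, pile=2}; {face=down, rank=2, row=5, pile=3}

Positive, Positive

The rule appears to be: face is down.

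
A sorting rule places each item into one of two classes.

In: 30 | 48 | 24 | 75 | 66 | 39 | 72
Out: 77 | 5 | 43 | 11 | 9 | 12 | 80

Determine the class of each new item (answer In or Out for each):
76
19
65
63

Out, Out, Out, In

The distinguishing property — multiple of 3 AND at least 24 — holds for all the 'In' cases and none of the 'Out' cases.
76: 76 = 3·25 + 1, 76 ≥ 24, does not satisfy this → Out.
19: 19 = 3·6 + 1, 19 < 24, does not satisfy this → Out.
65: 65 = 3·21 + 2, 65 ≥ 24, does not satisfy this → Out.
63: 63 = 3·21, 63 ≥ 24, has this property → In.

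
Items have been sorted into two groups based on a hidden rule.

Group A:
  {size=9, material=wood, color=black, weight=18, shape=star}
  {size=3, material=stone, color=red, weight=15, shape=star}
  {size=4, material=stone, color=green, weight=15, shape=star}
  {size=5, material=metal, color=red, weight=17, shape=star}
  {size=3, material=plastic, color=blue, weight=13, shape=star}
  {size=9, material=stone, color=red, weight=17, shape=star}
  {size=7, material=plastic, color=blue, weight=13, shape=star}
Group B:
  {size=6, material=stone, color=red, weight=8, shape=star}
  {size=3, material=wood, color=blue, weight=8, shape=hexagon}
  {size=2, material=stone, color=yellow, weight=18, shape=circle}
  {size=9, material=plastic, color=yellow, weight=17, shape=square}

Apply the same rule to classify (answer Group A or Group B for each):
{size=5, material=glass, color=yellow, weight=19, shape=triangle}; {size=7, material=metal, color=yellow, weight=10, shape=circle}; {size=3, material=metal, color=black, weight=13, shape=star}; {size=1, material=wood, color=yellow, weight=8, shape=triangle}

Group B, Group B, Group A, Group B

A rule that fits every label: shape is star AND weight ≥ 13 — true of each 'Group A' example, false of each 'Group B' one.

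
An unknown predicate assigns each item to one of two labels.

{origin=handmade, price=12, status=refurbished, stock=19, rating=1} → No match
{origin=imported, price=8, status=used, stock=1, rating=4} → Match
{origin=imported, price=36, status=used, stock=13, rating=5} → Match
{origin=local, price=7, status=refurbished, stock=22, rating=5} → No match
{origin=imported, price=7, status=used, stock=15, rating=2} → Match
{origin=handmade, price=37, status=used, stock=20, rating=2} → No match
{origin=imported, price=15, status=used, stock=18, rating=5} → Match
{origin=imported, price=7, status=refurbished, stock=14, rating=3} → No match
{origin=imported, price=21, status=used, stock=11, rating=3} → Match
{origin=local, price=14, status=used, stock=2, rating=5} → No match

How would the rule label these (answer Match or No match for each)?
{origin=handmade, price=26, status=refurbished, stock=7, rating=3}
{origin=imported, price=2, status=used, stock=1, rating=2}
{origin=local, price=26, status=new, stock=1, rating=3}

One predicate separates the groups cleanly: status is used AND origin is imported.

No match, Match, No match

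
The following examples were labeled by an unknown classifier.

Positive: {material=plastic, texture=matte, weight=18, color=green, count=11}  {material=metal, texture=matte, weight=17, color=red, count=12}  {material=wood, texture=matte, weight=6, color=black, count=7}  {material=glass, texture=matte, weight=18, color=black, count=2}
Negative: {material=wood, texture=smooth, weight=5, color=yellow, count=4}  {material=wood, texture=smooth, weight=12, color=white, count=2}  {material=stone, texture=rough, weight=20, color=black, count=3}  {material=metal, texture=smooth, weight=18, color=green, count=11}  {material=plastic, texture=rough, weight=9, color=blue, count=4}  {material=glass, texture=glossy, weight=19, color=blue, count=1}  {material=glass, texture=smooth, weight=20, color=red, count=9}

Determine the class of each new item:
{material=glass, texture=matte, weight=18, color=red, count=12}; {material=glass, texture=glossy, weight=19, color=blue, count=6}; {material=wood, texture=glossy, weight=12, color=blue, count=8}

Positive, Negative, Negative

The distinguishing property — texture is matte — holds for all the 'Positive' cases and none of the 'Negative' cases.
{material=glass, texture=matte, weight=18, color=red, count=12}: texture is matte — passes, so Positive. {material=glass, texture=glossy, weight=19, color=blue, count=6}: texture is glossy — does not fit, so Negative. {material=wood, texture=glossy, weight=12, color=blue, count=8}: texture is glossy — does not fit, so Negative.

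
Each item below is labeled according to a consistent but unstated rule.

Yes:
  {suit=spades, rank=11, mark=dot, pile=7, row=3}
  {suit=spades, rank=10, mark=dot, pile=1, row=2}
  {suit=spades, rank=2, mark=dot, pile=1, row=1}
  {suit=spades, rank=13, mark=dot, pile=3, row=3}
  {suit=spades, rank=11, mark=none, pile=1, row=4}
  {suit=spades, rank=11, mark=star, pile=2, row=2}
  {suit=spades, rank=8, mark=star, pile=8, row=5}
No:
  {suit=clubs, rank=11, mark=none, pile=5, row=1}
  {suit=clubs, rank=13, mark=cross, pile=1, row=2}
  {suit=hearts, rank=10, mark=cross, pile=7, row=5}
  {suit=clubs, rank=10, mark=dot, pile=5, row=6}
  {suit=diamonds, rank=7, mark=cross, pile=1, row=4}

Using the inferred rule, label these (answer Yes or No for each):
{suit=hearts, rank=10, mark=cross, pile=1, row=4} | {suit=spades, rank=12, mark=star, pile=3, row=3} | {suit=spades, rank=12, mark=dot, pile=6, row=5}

No, Yes, Yes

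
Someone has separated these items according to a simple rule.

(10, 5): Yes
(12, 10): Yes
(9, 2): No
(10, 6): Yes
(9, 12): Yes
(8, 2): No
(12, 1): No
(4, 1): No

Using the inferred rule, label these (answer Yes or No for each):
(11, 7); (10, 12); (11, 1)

Yes, Yes, No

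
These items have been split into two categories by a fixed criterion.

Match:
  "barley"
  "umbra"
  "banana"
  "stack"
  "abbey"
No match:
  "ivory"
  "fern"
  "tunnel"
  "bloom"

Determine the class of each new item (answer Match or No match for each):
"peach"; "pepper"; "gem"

The classifier is using: contains 'a'.
Match: "peach", since has 'a'.
No match: "pepper", since no 'a'.
No match: "gem", since no 'a'.

Match, No match, No match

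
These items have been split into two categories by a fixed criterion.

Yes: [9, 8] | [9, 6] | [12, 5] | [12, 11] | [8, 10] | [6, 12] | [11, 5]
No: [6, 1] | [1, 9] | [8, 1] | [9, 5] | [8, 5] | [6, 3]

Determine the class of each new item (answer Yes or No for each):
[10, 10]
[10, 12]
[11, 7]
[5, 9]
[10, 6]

Yes, Yes, Yes, No, Yes

Every 'Yes' example satisfies: sum ≥ 15. None of the 'No' examples do.
[10, 10] → 10+10 = 20 → Yes. [10, 12] → 10+12 = 22 → Yes. [11, 7] → 11+7 = 18 → Yes. [5, 9] → 5+9 = 14 → No. [10, 6] → 10+6 = 16 → Yes.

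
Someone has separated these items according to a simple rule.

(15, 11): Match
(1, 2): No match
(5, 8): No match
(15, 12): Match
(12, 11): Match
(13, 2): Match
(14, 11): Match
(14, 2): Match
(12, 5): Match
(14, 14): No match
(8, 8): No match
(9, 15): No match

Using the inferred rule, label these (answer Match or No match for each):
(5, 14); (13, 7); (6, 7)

No match, Match, No match

All 'Match' examples share one property — first > second — and every 'No match' example lacks it.
(5, 14): 5 < 14, does not satisfy this → No match. (13, 7): 13 > 7, checks out → Match. (6, 7): 6 < 7, does not satisfy this → No match.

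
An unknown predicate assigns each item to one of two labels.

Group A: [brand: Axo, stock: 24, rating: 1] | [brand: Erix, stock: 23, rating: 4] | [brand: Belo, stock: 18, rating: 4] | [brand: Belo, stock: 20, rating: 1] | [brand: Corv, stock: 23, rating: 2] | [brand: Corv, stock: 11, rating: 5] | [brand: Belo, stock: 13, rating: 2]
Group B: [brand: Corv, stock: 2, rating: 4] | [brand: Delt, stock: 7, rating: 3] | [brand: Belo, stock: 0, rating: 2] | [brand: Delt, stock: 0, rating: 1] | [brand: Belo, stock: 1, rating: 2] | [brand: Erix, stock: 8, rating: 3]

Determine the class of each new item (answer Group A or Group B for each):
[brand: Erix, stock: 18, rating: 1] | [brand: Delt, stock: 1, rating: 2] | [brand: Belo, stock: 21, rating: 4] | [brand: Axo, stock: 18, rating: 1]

All 'Group A' examples share one property — stock ≥ 11 — and every 'Group B' example lacks it.
[brand: Erix, stock: 18, rating: 1]: stock = 18, satisfies this → Group A. [brand: Delt, stock: 1, rating: 2]: stock = 1, does not satisfy this → Group B. [brand: Belo, stock: 21, rating: 4]: stock = 21, satisfies this → Group A. [brand: Axo, stock: 18, rating: 1]: stock = 18, satisfies this → Group A.

Group A, Group B, Group A, Group A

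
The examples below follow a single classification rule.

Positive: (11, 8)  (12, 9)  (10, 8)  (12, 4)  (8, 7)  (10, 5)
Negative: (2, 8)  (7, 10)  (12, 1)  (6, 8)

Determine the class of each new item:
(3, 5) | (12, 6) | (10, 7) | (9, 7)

The pattern is that an item is 'Positive' exactly when: first > second AND sum ≥ 14.
(3, 5) — 3 < 5, 3+5 = 8, hence Negative.
(12, 6) — 12 > 6, 12+6 = 18, hence Positive.
(10, 7) — 10 > 7, 10+7 = 17, hence Positive.
(9, 7) — 9 > 7, 9+7 = 16, hence Positive.

Negative, Positive, Positive, Positive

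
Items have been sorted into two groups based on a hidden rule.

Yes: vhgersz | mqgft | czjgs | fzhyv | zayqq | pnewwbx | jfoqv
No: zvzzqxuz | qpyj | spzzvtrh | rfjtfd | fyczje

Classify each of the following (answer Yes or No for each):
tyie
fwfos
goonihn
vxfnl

The classifier is using: odd length.

No, Yes, Yes, Yes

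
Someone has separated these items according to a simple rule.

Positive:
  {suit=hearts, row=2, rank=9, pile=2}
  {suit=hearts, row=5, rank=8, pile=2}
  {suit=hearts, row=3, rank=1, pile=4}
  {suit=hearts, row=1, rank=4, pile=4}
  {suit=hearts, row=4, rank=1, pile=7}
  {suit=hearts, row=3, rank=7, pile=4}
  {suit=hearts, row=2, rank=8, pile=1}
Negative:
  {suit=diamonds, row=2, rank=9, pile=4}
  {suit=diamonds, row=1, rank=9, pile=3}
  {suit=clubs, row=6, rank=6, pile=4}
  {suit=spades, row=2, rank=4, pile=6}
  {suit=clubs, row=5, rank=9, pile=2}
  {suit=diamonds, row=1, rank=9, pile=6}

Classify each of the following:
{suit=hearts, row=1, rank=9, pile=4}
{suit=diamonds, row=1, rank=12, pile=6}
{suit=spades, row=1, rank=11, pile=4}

The distinguishing property — suit is hearts — holds for all the 'Positive' cases and none of the 'Negative' cases.

Positive, Negative, Negative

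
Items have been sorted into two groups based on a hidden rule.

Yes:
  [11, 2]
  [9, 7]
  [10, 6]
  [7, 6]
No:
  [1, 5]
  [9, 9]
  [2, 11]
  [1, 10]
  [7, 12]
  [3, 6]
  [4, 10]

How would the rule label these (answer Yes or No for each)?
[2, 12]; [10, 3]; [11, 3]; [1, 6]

Checking candidate rules against both groups, what survives is: first > second.

No, Yes, Yes, No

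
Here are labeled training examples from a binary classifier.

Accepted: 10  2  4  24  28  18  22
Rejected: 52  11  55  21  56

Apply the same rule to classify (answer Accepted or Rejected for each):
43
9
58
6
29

All 'Accepted' examples share one property — even AND at most 28 — and every 'Rejected' example lacks it.
Rejected: 43, since 43 is odd, 43 > 28.
Rejected: 9, since 9 is odd, 9 ≤ 28.
Rejected: 58, since 58 is even, 58 > 28.
Accepted: 6, since 6 is even, 6 ≤ 28.
Rejected: 29, since 29 is odd, 29 > 28.

Rejected, Rejected, Rejected, Accepted, Rejected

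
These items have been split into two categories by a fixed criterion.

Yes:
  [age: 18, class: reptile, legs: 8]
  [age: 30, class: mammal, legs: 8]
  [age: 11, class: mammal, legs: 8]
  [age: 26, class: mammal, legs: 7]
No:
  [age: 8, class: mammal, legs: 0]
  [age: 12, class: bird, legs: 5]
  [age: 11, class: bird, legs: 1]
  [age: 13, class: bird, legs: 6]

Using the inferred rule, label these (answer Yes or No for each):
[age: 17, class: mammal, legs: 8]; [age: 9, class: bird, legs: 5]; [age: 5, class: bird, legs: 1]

Yes, No, No

Rule: legs ≥ 7. This holds for each 'Yes' example and fails for each 'No' one.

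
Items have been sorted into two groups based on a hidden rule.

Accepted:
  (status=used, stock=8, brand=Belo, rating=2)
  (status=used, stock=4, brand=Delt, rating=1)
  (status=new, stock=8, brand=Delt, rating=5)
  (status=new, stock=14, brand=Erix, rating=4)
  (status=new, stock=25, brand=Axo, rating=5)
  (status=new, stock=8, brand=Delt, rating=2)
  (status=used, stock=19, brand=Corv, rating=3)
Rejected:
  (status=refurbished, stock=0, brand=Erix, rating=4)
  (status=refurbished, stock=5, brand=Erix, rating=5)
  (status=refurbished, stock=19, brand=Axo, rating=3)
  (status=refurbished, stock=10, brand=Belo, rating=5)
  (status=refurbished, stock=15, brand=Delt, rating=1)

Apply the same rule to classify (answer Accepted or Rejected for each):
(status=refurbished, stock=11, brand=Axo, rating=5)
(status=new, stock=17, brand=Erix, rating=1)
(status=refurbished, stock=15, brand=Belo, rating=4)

'Accepted' ⟺ status is not refurbished.
(status=refurbished, stock=11, brand=Axo, rating=5) — status is refurbished, hence Rejected.
(status=new, stock=17, brand=Erix, rating=1) — status is new, hence Accepted.
(status=refurbished, stock=15, brand=Belo, rating=4) — status is refurbished, hence Rejected.

Rejected, Accepted, Rejected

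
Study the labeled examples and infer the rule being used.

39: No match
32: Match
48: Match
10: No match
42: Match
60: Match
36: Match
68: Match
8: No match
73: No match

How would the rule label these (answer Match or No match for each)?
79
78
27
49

The classifier is using: even AND at least 32.
79 — 79 is odd, 79 ≥ 32, hence No match.
78 — 78 is even, 78 ≥ 32, hence Match.
27 — 27 is odd, 27 < 32, hence No match.
49 — 49 is odd, 49 ≥ 32, hence No match.

No match, Match, No match, No match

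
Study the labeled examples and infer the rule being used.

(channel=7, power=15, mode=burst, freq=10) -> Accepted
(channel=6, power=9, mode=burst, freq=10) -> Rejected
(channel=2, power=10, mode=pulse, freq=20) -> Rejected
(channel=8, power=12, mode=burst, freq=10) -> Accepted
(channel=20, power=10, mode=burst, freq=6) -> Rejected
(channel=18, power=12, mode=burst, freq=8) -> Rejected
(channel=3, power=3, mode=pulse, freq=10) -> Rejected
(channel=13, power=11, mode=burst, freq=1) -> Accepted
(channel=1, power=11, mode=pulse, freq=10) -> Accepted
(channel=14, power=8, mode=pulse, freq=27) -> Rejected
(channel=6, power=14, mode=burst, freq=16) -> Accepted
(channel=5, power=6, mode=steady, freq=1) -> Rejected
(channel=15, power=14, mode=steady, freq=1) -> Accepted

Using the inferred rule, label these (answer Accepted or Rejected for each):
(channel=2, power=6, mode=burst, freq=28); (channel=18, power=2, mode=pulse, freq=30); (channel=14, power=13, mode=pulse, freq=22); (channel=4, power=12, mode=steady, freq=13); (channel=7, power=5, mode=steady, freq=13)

Rejected, Rejected, Accepted, Accepted, Rejected

Every 'Accepted' example satisfies: channel ≤ 15 AND power ≥ 11. None of the 'Rejected' examples do.
(channel=2, power=6, mode=burst, freq=28) — channel = 2, power = 6, hence Rejected. (channel=18, power=2, mode=pulse, freq=30) — channel = 18, power = 2, hence Rejected. (channel=14, power=13, mode=pulse, freq=22) — channel = 14, power = 13, hence Accepted. (channel=4, power=12, mode=steady, freq=13) — channel = 4, power = 12, hence Accepted. (channel=7, power=5, mode=steady, freq=13) — channel = 7, power = 5, hence Rejected.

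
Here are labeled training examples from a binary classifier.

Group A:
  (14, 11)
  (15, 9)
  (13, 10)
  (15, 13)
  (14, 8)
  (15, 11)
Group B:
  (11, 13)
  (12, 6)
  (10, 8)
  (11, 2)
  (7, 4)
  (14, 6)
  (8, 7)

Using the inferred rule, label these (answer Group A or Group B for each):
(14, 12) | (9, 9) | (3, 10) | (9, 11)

Group A, Group B, Group B, Group B

The classifier is using: first > second AND sum ≥ 22.
(14, 12) — 14 > 12, 14+12 = 26, hence Group A. (9, 9) — 9 = 9, 9+9 = 18, hence Group B. (3, 10) — 3 < 10, 3+10 = 13, hence Group B. (9, 11) — 9 < 11, 9+11 = 20, hence Group B.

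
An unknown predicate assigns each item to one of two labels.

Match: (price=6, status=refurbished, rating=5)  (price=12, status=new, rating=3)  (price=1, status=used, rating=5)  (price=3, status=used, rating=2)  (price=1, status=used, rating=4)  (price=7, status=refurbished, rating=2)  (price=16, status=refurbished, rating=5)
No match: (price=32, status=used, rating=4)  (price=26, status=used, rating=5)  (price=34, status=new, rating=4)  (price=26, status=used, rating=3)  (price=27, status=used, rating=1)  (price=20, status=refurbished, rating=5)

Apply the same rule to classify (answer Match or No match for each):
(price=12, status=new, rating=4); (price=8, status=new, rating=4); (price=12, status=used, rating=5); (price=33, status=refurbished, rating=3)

Match, Match, Match, No match

The common property of the 'Match' items is: price ≤ 16. No 'No match' item has it.
(price=12, status=new, rating=4) — price = 12, hence Match.
(price=8, status=new, rating=4) — price = 8, hence Match.
(price=12, status=used, rating=5) — price = 12, hence Match.
(price=33, status=refurbished, rating=3) — price = 33, hence No match.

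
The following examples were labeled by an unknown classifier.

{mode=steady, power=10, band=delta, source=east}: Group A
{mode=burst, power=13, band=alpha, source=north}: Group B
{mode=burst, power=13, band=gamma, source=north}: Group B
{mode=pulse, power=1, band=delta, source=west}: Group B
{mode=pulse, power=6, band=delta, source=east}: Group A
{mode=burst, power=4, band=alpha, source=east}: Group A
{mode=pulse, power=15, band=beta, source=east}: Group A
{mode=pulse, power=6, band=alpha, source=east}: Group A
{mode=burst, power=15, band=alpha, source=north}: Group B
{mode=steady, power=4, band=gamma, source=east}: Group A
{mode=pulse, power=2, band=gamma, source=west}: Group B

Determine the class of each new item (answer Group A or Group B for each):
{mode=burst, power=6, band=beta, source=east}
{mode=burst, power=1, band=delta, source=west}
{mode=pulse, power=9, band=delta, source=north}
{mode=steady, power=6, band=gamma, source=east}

The simplest hypothesis consistent with all the labels is: source is east.
{mode=burst, power=6, band=beta, source=east}: source is east — matches, so Group A. {mode=burst, power=1, band=delta, source=west}: source is west — doesn't match, so Group B. {mode=pulse, power=9, band=delta, source=north}: source is north — doesn't match, so Group B. {mode=steady, power=6, band=gamma, source=east}: source is east — matches, so Group A.

Group A, Group B, Group B, Group A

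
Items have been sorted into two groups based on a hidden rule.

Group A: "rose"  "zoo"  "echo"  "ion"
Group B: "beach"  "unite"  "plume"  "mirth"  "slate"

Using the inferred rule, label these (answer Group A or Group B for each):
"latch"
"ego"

The simplest hypothesis consistent with all the labels is: contains 'o'.
"latch" — no 'o', hence Group B. "ego" — has 'o', hence Group A.

Group B, Group A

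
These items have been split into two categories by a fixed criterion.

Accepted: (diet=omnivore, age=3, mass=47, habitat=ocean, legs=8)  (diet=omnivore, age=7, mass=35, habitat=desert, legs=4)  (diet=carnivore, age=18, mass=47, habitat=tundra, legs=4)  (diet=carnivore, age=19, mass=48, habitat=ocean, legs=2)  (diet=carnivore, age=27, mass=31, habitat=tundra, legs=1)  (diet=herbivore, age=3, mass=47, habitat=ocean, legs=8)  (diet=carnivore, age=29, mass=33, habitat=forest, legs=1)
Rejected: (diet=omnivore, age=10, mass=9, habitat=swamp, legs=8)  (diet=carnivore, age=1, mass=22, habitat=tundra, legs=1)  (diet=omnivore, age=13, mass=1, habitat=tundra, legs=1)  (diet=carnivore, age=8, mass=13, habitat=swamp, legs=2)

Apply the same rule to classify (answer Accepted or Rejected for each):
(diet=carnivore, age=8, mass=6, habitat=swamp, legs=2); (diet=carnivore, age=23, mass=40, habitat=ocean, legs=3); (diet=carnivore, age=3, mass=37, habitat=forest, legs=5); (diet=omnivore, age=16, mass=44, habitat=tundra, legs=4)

Rejected, Accepted, Accepted, Accepted

Every 'Accepted' example satisfies: mass ≥ 31. None of the 'Rejected' examples do.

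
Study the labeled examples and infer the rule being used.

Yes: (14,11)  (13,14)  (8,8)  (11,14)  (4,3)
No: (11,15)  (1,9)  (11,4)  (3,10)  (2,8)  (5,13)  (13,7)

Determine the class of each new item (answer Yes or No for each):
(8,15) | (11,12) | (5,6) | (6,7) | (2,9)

Rule: |first − second| ≤ 3. This holds for each 'Yes' example and fails for each 'No' one.
(8,15) → |8−15| = 7 → No.
(11,12) → |11−12| = 1 → Yes.
(5,6) → |5−6| = 1 → Yes.
(6,7) → |6−7| = 1 → Yes.
(2,9) → |2−9| = 7 → No.

No, Yes, Yes, Yes, No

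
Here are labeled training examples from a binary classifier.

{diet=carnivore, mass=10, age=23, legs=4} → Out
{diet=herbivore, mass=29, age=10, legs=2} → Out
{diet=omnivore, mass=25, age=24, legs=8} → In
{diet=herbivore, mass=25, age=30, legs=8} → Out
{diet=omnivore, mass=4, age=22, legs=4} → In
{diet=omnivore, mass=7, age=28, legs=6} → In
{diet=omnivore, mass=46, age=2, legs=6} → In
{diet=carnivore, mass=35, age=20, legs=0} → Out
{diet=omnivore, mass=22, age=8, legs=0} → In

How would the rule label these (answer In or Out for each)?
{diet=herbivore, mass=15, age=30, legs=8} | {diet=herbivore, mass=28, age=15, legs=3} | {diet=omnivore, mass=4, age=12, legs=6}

The distinguishing property — diet is omnivore — holds for all the 'In' cases and none of the 'Out' cases.
Out: {diet=herbivore, mass=15, age=30, legs=8}, since diet is herbivore.
Out: {diet=herbivore, mass=28, age=15, legs=3}, since diet is herbivore.
In: {diet=omnivore, mass=4, age=12, legs=6}, since diet is omnivore.

Out, Out, In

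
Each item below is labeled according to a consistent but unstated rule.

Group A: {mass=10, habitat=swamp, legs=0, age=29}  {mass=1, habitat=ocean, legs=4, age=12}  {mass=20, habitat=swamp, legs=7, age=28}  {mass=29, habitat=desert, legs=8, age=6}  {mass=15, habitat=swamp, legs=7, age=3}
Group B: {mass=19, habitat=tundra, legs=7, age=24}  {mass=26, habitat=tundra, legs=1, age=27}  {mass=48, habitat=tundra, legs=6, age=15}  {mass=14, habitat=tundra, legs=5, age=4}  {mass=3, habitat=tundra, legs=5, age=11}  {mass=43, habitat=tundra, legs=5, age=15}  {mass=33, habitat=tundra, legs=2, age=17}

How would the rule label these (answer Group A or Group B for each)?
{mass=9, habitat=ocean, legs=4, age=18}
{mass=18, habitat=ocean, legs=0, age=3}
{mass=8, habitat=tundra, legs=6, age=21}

Looking at the examples, the only property every 'Group A' case has and every 'Group B' case lacks is: habitat is not tundra.

Group A, Group A, Group B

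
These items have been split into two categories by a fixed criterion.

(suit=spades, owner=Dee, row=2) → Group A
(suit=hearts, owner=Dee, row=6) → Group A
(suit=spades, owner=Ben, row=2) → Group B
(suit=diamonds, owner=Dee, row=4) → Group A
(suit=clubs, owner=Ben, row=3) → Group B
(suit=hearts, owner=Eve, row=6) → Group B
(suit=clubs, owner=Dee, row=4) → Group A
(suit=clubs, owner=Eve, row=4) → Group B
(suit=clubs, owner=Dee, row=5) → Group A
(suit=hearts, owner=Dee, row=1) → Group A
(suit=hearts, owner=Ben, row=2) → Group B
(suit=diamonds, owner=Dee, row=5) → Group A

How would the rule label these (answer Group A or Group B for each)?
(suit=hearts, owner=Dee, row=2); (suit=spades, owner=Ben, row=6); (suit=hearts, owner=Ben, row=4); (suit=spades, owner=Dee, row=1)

The rule appears to be: owner is Dee.
(suit=hearts, owner=Dee, row=2): owner is Dee, qualifies → Group A. (suit=spades, owner=Ben, row=6): owner is Ben, lacks this property → Group B. (suit=hearts, owner=Ben, row=4): owner is Ben, lacks this property → Group B. (suit=spades, owner=Dee, row=1): owner is Dee, qualifies → Group A.

Group A, Group B, Group B, Group A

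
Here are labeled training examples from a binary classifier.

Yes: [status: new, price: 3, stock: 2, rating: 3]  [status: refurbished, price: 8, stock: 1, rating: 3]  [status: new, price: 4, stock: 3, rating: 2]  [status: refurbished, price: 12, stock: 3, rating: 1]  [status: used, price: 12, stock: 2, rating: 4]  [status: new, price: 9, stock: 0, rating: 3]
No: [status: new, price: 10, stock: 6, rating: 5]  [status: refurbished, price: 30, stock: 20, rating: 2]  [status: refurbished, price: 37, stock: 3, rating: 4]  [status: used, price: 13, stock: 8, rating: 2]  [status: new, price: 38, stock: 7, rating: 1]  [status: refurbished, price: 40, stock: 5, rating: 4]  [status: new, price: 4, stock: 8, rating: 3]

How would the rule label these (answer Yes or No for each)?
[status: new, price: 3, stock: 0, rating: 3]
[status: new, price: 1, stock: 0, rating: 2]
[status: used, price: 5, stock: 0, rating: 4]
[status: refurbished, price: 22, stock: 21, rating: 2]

Yes, Yes, Yes, No

The rule appears to be: stock ≤ 3 AND price ≤ 12.
[status: new, price: 3, stock: 0, rating: 3]: stock = 0, price = 3, satisfies this → Yes.
[status: new, price: 1, stock: 0, rating: 2]: stock = 0, price = 1, satisfies this → Yes.
[status: used, price: 5, stock: 0, rating: 4]: stock = 0, price = 5, satisfies this → Yes.
[status: refurbished, price: 22, stock: 21, rating: 2]: stock = 21, price = 22, does not pass → No.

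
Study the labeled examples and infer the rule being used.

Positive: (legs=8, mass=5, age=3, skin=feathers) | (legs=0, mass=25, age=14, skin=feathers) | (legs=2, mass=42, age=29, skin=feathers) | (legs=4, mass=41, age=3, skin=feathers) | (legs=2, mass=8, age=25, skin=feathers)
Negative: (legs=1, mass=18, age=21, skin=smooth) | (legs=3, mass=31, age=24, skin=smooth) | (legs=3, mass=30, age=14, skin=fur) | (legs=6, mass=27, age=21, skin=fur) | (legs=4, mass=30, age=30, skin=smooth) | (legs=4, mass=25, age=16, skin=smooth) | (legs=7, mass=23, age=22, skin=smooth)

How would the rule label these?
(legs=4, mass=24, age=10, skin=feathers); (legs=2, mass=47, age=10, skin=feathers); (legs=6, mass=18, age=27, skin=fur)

Positive, Positive, Negative

Looking at the examples, the only property every 'Positive' case has and every 'Negative' case lacks is: skin is feathers.
(legs=4, mass=24, age=10, skin=feathers) → skin is feathers → Positive. (legs=2, mass=47, age=10, skin=feathers) → skin is feathers → Positive. (legs=6, mass=18, age=27, skin=fur) → skin is fur → Negative.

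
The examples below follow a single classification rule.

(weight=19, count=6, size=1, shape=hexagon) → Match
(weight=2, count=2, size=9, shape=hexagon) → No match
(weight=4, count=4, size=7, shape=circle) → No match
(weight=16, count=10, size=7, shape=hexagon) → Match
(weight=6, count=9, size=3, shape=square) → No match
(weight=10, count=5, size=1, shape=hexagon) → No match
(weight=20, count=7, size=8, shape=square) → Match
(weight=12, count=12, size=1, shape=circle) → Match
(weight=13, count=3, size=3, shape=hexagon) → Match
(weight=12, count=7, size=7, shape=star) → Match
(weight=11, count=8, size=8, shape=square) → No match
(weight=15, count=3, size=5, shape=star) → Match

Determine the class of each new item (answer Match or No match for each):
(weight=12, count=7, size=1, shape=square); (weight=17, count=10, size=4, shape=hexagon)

Match, Match

One predicate separates the groups cleanly: weight ≥ 12.
(weight=12, count=7, size=1, shape=square) — weight = 12, hence Match. (weight=17, count=10, size=4, shape=hexagon) — weight = 17, hence Match.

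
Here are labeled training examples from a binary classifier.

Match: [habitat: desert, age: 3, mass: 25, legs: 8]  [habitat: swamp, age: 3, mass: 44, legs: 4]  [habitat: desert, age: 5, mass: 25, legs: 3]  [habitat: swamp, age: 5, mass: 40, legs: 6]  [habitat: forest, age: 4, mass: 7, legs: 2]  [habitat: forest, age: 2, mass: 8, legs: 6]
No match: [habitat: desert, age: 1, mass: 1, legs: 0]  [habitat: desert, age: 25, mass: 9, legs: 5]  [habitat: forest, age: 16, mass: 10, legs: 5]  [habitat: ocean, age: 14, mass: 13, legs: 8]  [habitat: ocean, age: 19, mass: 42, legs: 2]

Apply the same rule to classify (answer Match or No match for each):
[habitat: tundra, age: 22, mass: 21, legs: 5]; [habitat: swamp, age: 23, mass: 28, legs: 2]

A rule that fits every label: age ≥ 2 AND age ≤ 5 — true of each 'Match' example, false of each 'No match' one.
[habitat: tundra, age: 22, mass: 21, legs: 5]: No match (age = 22).
[habitat: swamp, age: 23, mass: 28, legs: 2]: No match (age = 23).

No match, No match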